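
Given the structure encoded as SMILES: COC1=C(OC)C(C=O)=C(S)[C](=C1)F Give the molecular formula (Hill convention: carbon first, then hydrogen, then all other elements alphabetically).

Walk through each heavy atom and fill implicit hydrogens from standard valence (C 4, N 3, O 2, S 2, halogen 1):
  atom 1: C, bond orders sum to 1 (valence 4) → 3 H
  atom 2: O, bond orders sum to 2 (valence 2) → 0 H
  atom 3: C, bond orders sum to 4 (valence 4) → 0 H
  atom 4: C, bond orders sum to 4 (valence 4) → 0 H
  atom 5: O, bond orders sum to 2 (valence 2) → 0 H
  atom 6: C, bond orders sum to 1 (valence 4) → 3 H
  atom 7: C, bond orders sum to 4 (valence 4) → 0 H
  atom 8: C, bond orders sum to 3 (valence 4) → 1 H
  atom 9: O, bond orders sum to 2 (valence 2) → 0 H
  atom 10: C, bond orders sum to 4 (valence 4) → 0 H
  atom 11: S, bond orders sum to 1 (valence 2) → 1 H
  atom 12: C with explicit H count 0
  atom 13: C, bond orders sum to 3 (valence 4) → 1 H
  atom 14: F (halogen, monovalent) → 0 H
Totals → C:9, H:9, F:1, O:3, S:1.

C9H9FO3S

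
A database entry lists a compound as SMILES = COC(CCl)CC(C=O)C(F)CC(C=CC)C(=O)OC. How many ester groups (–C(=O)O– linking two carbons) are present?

The ester motif appears at heavy-atom position 17 in the SMILES.
Other groups present: 1 aldehyde, 1 alkene, 1 ether.
Ester count: 1.

1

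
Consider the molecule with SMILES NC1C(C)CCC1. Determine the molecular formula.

Walk through each heavy atom and fill implicit hydrogens from standard valence (C 4, N 3, O 2, S 2, halogen 1):
  atom 1: N, bond orders sum to 1 (valence 3) → 2 H
  atom 2: C, bond orders sum to 3 (valence 4) → 1 H
  atom 3: C, bond orders sum to 3 (valence 4) → 1 H
  atom 4: C, bond orders sum to 1 (valence 4) → 3 H
  atom 5: C, bond orders sum to 2 (valence 4) → 2 H
  atom 6: C, bond orders sum to 2 (valence 4) → 2 H
  atom 7: C, bond orders sum to 2 (valence 4) → 2 H
Totals → C:6, H:13, N:1.
In Hill order: C6H13N.

C6H13N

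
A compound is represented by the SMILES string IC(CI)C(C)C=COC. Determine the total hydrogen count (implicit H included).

12

Walk through each heavy atom and fill implicit hydrogens from standard valence (C 4, N 3, O 2, S 2, halogen 1):
  atom 1: I (halogen, monovalent) → 0 H
  atom 2: C, bond orders sum to 3 (valence 4) → 1 H
  atom 3: C, bond orders sum to 2 (valence 4) → 2 H
  atom 4: I (halogen, monovalent) → 0 H
  atom 5: C, bond orders sum to 3 (valence 4) → 1 H
  atom 6: C, bond orders sum to 1 (valence 4) → 3 H
  atom 7: C, bond orders sum to 3 (valence 4) → 1 H
  atom 8: C, bond orders sum to 3 (valence 4) → 1 H
  atom 9: O, bond orders sum to 2 (valence 2) → 0 H
  atom 10: C, bond orders sum to 1 (valence 4) → 3 H
Total hydrogens: 12.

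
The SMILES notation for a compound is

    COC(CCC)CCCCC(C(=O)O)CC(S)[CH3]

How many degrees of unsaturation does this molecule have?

Molecular formula: C14H28O3S.
DoU = (2C + 2 + N − H − X) / 2, where X is the halogen count and O/S are ignored.
    = (2·14 + 2 + 0 − 28 − 0) / 2 = 2 / 2 = 1.

1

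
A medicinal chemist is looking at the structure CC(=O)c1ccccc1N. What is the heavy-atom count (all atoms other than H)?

10

Every atom symbol written in the SMILES (organic subset) is one heavy atom; implicit H are not written.
Heavy atoms by element → C:8, N:1, O:1.
Total: 10.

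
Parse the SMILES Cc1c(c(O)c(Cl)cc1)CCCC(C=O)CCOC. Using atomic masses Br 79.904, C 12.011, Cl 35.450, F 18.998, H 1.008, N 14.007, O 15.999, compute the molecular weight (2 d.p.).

First, the molecular formula is C15H21ClO3 (counting implicit H from valence).
  C: 15 × 12.011 = 180.165
  Cl: 1 × 35.450 = 35.450
  H: 21 × 1.008 = 21.168
  O: 3 × 15.999 = 47.997
Sum: 15×12.011 + 1×35.450 + 21×1.008 + 3×15.999 = 284.780 → 284.78 g/mol.

284.78 g/mol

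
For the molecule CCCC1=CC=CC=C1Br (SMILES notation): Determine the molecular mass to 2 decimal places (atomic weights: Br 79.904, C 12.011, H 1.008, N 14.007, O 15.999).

199.09 g/mol

First, the molecular formula is C9H11Br (counting implicit H from valence).
  Br: 1 × 79.904 = 79.904
  C: 9 × 12.011 = 108.099
  H: 11 × 1.008 = 11.088
Sum: 1×79.904 + 9×12.011 + 11×1.008 = 199.091 → 199.09 g/mol.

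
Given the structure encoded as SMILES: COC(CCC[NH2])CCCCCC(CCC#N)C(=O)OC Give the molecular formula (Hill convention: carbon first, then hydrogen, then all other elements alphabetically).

Walk through each heavy atom and fill implicit hydrogens from standard valence (C 4, N 3, O 2, S 2, halogen 1):
  atom 1: C, bond orders sum to 1 (valence 4) → 3 H
  atom 2: O, bond orders sum to 2 (valence 2) → 0 H
  atom 3: C, bond orders sum to 3 (valence 4) → 1 H
  atom 4: C, bond orders sum to 2 (valence 4) → 2 H
  atom 5: C, bond orders sum to 2 (valence 4) → 2 H
  atom 6: C, bond orders sum to 2 (valence 4) → 2 H
  atom 7: N with explicit H count 2
  atom 8: C, bond orders sum to 2 (valence 4) → 2 H
  atom 9: C, bond orders sum to 2 (valence 4) → 2 H
  atom 10: C, bond orders sum to 2 (valence 4) → 2 H
  atom 11: C, bond orders sum to 2 (valence 4) → 2 H
  atom 12: C, bond orders sum to 2 (valence 4) → 2 H
  atom 13: C, bond orders sum to 3 (valence 4) → 1 H
  atom 14: C, bond orders sum to 2 (valence 4) → 2 H
  atom 15: C, bond orders sum to 2 (valence 4) → 2 H
  atom 16: C, bond orders sum to 4 (valence 4) → 0 H
  atom 17: N, bond orders sum to 3 (valence 3) → 0 H
  atom 18: C, bond orders sum to 4 (valence 4) → 0 H
  atom 19: O, bond orders sum to 2 (valence 2) → 0 H
  atom 20: O, bond orders sum to 2 (valence 2) → 0 H
  atom 21: C, bond orders sum to 1 (valence 4) → 3 H
Totals → C:16, H:30, N:2, O:3.

C16H30N2O3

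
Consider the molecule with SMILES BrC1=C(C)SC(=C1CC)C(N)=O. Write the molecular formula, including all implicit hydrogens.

C8H10BrNOS

Walk through each heavy atom and fill implicit hydrogens from standard valence (C 4, N 3, O 2, S 2, halogen 1):
  atom 1: Br (halogen, monovalent) → 0 H
  atom 2: C, bond orders sum to 4 (valence 4) → 0 H
  atom 3: C, bond orders sum to 4 (valence 4) → 0 H
  atom 4: C, bond orders sum to 1 (valence 4) → 3 H
  atom 5: S, bond orders sum to 2 (valence 2) → 0 H
  atom 6: C, bond orders sum to 4 (valence 4) → 0 H
  atom 7: C, bond orders sum to 4 (valence 4) → 0 H
  atom 8: C, bond orders sum to 2 (valence 4) → 2 H
  atom 9: C, bond orders sum to 1 (valence 4) → 3 H
  atom 10: C, bond orders sum to 4 (valence 4) → 0 H
  atom 11: N, bond orders sum to 1 (valence 3) → 2 H
  atom 12: O, bond orders sum to 2 (valence 2) → 0 H
Totals → C:8, H:10, Br:1, N:1, O:1, S:1.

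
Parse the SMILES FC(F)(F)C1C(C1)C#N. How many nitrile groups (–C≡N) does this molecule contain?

1

The nitrile motif appears at heavy-atom position 8 in the SMILES.
Nitrile count: 1.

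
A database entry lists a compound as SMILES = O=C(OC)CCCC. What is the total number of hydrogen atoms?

Walk through each heavy atom and fill implicit hydrogens from standard valence (C 4, N 3, O 2, S 2, halogen 1):
  atom 1: O, bond orders sum to 2 (valence 2) → 0 H
  atom 2: C, bond orders sum to 4 (valence 4) → 0 H
  atom 3: O, bond orders sum to 2 (valence 2) → 0 H
  atom 4: C, bond orders sum to 1 (valence 4) → 3 H
  atom 5: C, bond orders sum to 2 (valence 4) → 2 H
  atom 6: C, bond orders sum to 2 (valence 4) → 2 H
  atom 7: C, bond orders sum to 2 (valence 4) → 2 H
  atom 8: C, bond orders sum to 1 (valence 4) → 3 H
Total hydrogens: 12.

12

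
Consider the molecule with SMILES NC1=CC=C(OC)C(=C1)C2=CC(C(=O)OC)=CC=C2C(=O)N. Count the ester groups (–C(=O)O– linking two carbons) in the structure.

The ester motif appears at heavy-atom position 13 in the SMILES.
Other groups present: 1 amide, 1 ether, 1 primary amine.
Ester count: 1.

1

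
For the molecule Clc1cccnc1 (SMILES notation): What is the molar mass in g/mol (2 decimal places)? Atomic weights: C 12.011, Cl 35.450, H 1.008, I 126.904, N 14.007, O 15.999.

113.54 g/mol

First, the molecular formula is C5H4ClN (counting implicit H from valence).
  C: 5 × 12.011 = 60.055
  Cl: 1 × 35.450 = 35.450
  H: 4 × 1.008 = 4.032
  N: 1 × 14.007 = 14.007
Sum: 5×12.011 + 1×35.450 + 4×1.008 + 1×14.007 = 113.544 → 113.54 g/mol.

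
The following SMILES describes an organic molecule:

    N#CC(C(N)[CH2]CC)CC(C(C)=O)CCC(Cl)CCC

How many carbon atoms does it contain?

16

Count every carbon token in the SMILES (each C, including those in ring-closure positions and inside branches).
Carbon count: 16.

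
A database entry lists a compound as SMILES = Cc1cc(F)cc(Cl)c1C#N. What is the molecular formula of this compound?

Walk through each heavy atom and fill implicit hydrogens from standard valence (C 4, N 3, O 2, S 2, halogen 1); for lowercase aromatic atoms, an aromatic c carries 1 H when it has two neighbours and 0 H with three, and aromatic n carries 0 H:
  atom 1: C, bond orders sum to 1 (valence 4) → 3 H
  atom 2: aromatic c, 3 neighbours → 0 H
  atom 3: aromatic c, 2 neighbours → 1 H
  atom 4: aromatic c, 3 neighbours → 0 H
  atom 5: F (halogen, monovalent) → 0 H
  atom 6: aromatic c, 2 neighbours → 1 H
  atom 7: aromatic c, 3 neighbours → 0 H
  atom 8: Cl (halogen, monovalent) → 0 H
  atom 9: aromatic c, 3 neighbours → 0 H
  atom 10: C, bond orders sum to 4 (valence 4) → 0 H
  atom 11: N, bond orders sum to 3 (valence 3) → 0 H
Totals → C:8, H:5, Cl:1, F:1, N:1.
In Hill order: C8H5ClFN.

C8H5ClFN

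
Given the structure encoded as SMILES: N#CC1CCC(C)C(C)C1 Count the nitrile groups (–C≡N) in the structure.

The nitrile motif appears at heavy-atom position 2 in the SMILES.
Nitrile count: 1.

1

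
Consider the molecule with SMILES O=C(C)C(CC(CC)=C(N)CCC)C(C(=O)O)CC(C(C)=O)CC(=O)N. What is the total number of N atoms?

2

Scan the SMILES for N atoms (remember two-letter symbols like Cl and Br are single atoms).
Nitrogen count: 2.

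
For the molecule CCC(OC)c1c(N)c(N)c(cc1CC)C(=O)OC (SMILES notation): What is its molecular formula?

C14H22N2O3

Walk through each heavy atom and fill implicit hydrogens from standard valence (C 4, N 3, O 2, S 2, halogen 1); for lowercase aromatic atoms, an aromatic c carries 1 H when it has two neighbours and 0 H with three, and aromatic n carries 0 H:
  atom 1: C, bond orders sum to 1 (valence 4) → 3 H
  atom 2: C, bond orders sum to 2 (valence 4) → 2 H
  atom 3: C, bond orders sum to 3 (valence 4) → 1 H
  atom 4: O, bond orders sum to 2 (valence 2) → 0 H
  atom 5: C, bond orders sum to 1 (valence 4) → 3 H
  atom 6: aromatic c, 3 neighbours → 0 H
  atom 7: aromatic c, 3 neighbours → 0 H
  atom 8: N, bond orders sum to 1 (valence 3) → 2 H
  atom 9: aromatic c, 3 neighbours → 0 H
  atom 10: N, bond orders sum to 1 (valence 3) → 2 H
  atom 11: aromatic c, 3 neighbours → 0 H
  atom 12: aromatic c, 2 neighbours → 1 H
  atom 13: aromatic c, 3 neighbours → 0 H
  atom 14: C, bond orders sum to 2 (valence 4) → 2 H
  atom 15: C, bond orders sum to 1 (valence 4) → 3 H
  atom 16: C, bond orders sum to 4 (valence 4) → 0 H
  atom 17: O, bond orders sum to 2 (valence 2) → 0 H
  atom 18: O, bond orders sum to 2 (valence 2) → 0 H
  atom 19: C, bond orders sum to 1 (valence 4) → 3 H
Totals → C:14, H:22, N:2, O:3.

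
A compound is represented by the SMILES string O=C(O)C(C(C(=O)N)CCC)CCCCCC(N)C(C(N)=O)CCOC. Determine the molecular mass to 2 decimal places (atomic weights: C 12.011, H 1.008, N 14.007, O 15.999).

First, the molecular formula is C18H35N3O5 (counting implicit H from valence).
  C: 18 × 12.011 = 216.198
  H: 35 × 1.008 = 35.280
  N: 3 × 14.007 = 42.021
  O: 5 × 15.999 = 79.995
Sum: 18×12.011 + 35×1.008 + 3×14.007 + 5×15.999 = 373.494 → 373.49 g/mol.

373.49 g/mol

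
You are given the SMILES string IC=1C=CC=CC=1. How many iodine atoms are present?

Scan the SMILES for I atoms (remember two-letter symbols like Cl and Br are single atoms).
Iodine count: 1.

1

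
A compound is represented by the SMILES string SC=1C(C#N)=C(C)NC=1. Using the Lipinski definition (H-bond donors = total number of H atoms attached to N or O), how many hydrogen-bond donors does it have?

Donors: find every N or O and count the H atoms it carries.
  atom 5 (N): bond orders sum to 3 → 0 H
  atom 8 (N): bond orders sum to 2 → 1 H
Lipinski HBD = 1.

1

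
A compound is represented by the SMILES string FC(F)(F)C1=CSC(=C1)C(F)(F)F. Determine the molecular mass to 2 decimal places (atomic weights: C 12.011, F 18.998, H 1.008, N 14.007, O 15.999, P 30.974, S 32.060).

220.13 g/mol

First, the molecular formula is C6H2F6S (counting implicit H from valence).
  C: 6 × 12.011 = 72.066
  F: 6 × 18.998 = 113.988
  H: 2 × 1.008 = 2.016
  S: 1 × 32.060 = 32.060
Sum: 6×12.011 + 6×18.998 + 2×1.008 + 1×32.060 = 220.130 → 220.13 g/mol.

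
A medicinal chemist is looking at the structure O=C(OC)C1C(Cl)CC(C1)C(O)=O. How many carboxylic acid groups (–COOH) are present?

1

The carboxylic acid motif appears at heavy-atom position 11 in the SMILES.
Other groups present: 1 ester.
Carboxylic acid count: 1.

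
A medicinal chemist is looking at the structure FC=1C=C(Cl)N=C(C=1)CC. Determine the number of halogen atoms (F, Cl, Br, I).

2

Halogen atoms appear at heavy-atom positions 1, 5 (1×Cl, 1×F).
Halogen count: 2.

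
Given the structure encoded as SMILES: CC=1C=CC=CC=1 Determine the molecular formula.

Walk through each heavy atom and fill implicit hydrogens from standard valence (C 4, N 3, O 2, S 2, halogen 1):
  atom 1: C, bond orders sum to 1 (valence 4) → 3 H
  atom 2: C, bond orders sum to 4 (valence 4) → 0 H
  atom 3: C, bond orders sum to 3 (valence 4) → 1 H
  atom 4: C, bond orders sum to 3 (valence 4) → 1 H
  atom 5: C, bond orders sum to 3 (valence 4) → 1 H
  atom 6: C, bond orders sum to 3 (valence 4) → 1 H
  atom 7: C, bond orders sum to 3 (valence 4) → 1 H
Totals → C:7, H:8.
In Hill order: C7H8.

C7H8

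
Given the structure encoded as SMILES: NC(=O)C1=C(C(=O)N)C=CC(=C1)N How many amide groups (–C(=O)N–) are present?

The amide motif appears at heavy-atom positions 2, 6 in the SMILES.
Other groups present: 1 primary amine.
Amide count: 2.

2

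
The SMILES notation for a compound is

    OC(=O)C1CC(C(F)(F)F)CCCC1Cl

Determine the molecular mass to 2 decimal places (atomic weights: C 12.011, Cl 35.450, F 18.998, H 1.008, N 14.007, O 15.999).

First, the molecular formula is C9H12ClF3O2 (counting implicit H from valence).
  C: 9 × 12.011 = 108.099
  Cl: 1 × 35.450 = 35.450
  F: 3 × 18.998 = 56.994
  H: 12 × 1.008 = 12.096
  O: 2 × 15.999 = 31.998
Sum: 9×12.011 + 1×35.450 + 3×18.998 + 12×1.008 + 2×15.999 = 244.637 → 244.64 g/mol.

244.64 g/mol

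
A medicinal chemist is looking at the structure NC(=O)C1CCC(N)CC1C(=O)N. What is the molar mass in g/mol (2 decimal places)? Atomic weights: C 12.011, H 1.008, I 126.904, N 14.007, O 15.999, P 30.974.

185.23 g/mol

First, the molecular formula is C8H15N3O2 (counting implicit H from valence).
  C: 8 × 12.011 = 96.088
  H: 15 × 1.008 = 15.120
  N: 3 × 14.007 = 42.021
  O: 2 × 15.999 = 31.998
Sum: 8×12.011 + 15×1.008 + 3×14.007 + 2×15.999 = 185.227 → 185.23 g/mol.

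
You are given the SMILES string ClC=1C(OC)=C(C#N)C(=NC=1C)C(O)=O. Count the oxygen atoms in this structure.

Scan the SMILES for O atoms (remember two-letter symbols like Cl and Br are single atoms).
Oxygen count: 3.

3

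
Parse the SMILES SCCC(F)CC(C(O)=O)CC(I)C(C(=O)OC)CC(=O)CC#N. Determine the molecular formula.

C15H21FINO5S

Walk through each heavy atom and fill implicit hydrogens from standard valence (C 4, N 3, O 2, S 2, halogen 1):
  atom 1: S, bond orders sum to 1 (valence 2) → 1 H
  atom 2: C, bond orders sum to 2 (valence 4) → 2 H
  atom 3: C, bond orders sum to 2 (valence 4) → 2 H
  atom 4: C, bond orders sum to 3 (valence 4) → 1 H
  atom 5: F (halogen, monovalent) → 0 H
  atom 6: C, bond orders sum to 2 (valence 4) → 2 H
  atom 7: C, bond orders sum to 3 (valence 4) → 1 H
  atom 8: C, bond orders sum to 4 (valence 4) → 0 H
  atom 9: O, bond orders sum to 1 (valence 2) → 1 H
  atom 10: O, bond orders sum to 2 (valence 2) → 0 H
  atom 11: C, bond orders sum to 2 (valence 4) → 2 H
  atom 12: C, bond orders sum to 3 (valence 4) → 1 H
  atom 13: I (halogen, monovalent) → 0 H
  atom 14: C, bond orders sum to 3 (valence 4) → 1 H
  atom 15: C, bond orders sum to 4 (valence 4) → 0 H
  atom 16: O, bond orders sum to 2 (valence 2) → 0 H
  atom 17: O, bond orders sum to 2 (valence 2) → 0 H
  atom 18: C, bond orders sum to 1 (valence 4) → 3 H
  atom 19: C, bond orders sum to 2 (valence 4) → 2 H
  atom 20: C, bond orders sum to 4 (valence 4) → 0 H
  atom 21: O, bond orders sum to 2 (valence 2) → 0 H
  atom 22: C, bond orders sum to 2 (valence 4) → 2 H
  atom 23: C, bond orders sum to 4 (valence 4) → 0 H
  atom 24: N, bond orders sum to 3 (valence 3) → 0 H
Totals → C:15, H:21, F:1, I:1, N:1, O:5, S:1.
In Hill order: C15H21FINO5S.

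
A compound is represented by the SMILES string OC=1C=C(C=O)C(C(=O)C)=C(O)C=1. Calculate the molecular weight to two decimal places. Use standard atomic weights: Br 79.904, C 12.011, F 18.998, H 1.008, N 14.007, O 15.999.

First, the molecular formula is C9H8O4 (counting implicit H from valence).
  C: 9 × 12.011 = 108.099
  H: 8 × 1.008 = 8.064
  O: 4 × 15.999 = 63.996
Sum: 9×12.011 + 8×1.008 + 4×15.999 = 180.159 → 180.16 g/mol.

180.16 g/mol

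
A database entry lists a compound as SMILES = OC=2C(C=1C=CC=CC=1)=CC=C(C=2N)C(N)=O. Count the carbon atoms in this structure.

Count every carbon token in the SMILES (each C, including those in ring-closure positions and inside branches).
Carbon count: 13.

13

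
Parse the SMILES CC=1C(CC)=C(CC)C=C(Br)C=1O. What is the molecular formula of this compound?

C11H15BrO

Walk through each heavy atom and fill implicit hydrogens from standard valence (C 4, N 3, O 2, S 2, halogen 1):
  atom 1: C, bond orders sum to 1 (valence 4) → 3 H
  atom 2: C, bond orders sum to 4 (valence 4) → 0 H
  atom 3: C, bond orders sum to 4 (valence 4) → 0 H
  atom 4: C, bond orders sum to 2 (valence 4) → 2 H
  atom 5: C, bond orders sum to 1 (valence 4) → 3 H
  atom 6: C, bond orders sum to 4 (valence 4) → 0 H
  atom 7: C, bond orders sum to 2 (valence 4) → 2 H
  atom 8: C, bond orders sum to 1 (valence 4) → 3 H
  atom 9: C, bond orders sum to 3 (valence 4) → 1 H
  atom 10: C, bond orders sum to 4 (valence 4) → 0 H
  atom 11: Br (halogen, monovalent) → 0 H
  atom 12: C, bond orders sum to 4 (valence 4) → 0 H
  atom 13: O, bond orders sum to 1 (valence 2) → 1 H
Totals → C:11, H:15, Br:1, O:1.
In Hill order: C11H15BrO.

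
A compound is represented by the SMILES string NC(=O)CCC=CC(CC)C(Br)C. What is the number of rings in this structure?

0

In SMILES, each pair of matching ring-closure digits denotes one ring-closing bond; the number of such bonds equals the number of independent rings.
Ring-closure bonds here: 0.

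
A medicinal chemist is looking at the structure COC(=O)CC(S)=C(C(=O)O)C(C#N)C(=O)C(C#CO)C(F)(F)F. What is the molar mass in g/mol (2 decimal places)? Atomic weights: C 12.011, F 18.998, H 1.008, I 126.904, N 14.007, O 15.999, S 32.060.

First, the molecular formula is C13H10F3NO6S (counting implicit H from valence).
  C: 13 × 12.011 = 156.143
  F: 3 × 18.998 = 56.994
  H: 10 × 1.008 = 10.080
  N: 1 × 14.007 = 14.007
  O: 6 × 15.999 = 95.994
  S: 1 × 32.060 = 32.060
Sum: 13×12.011 + 3×18.998 + 10×1.008 + 1×14.007 + 6×15.999 + 1×32.060 = 365.278 → 365.28 g/mol.

365.28 g/mol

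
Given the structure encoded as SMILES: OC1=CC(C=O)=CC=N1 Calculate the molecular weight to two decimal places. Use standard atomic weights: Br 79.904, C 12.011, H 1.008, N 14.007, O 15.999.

123.11 g/mol

First, the molecular formula is C6H5NO2 (counting implicit H from valence).
  C: 6 × 12.011 = 72.066
  H: 5 × 1.008 = 5.040
  N: 1 × 14.007 = 14.007
  O: 2 × 15.999 = 31.998
Sum: 6×12.011 + 5×1.008 + 1×14.007 + 2×15.999 = 123.111 → 123.11 g/mol.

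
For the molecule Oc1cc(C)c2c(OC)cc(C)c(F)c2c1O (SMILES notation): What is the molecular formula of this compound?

C13H13FO3

Walk through each heavy atom and fill implicit hydrogens from standard valence (C 4, N 3, O 2, S 2, halogen 1); for lowercase aromatic atoms, an aromatic c carries 1 H when it has two neighbours and 0 H with three, and aromatic n carries 0 H:
  atom 1: O, bond orders sum to 1 (valence 2) → 1 H
  atom 2: aromatic c, 3 neighbours → 0 H
  atom 3: aromatic c, 2 neighbours → 1 H
  atom 4: aromatic c, 3 neighbours → 0 H
  atom 5: C, bond orders sum to 1 (valence 4) → 3 H
  atom 6: aromatic c, 3 neighbours → 0 H
  atom 7: aromatic c, 3 neighbours → 0 H
  atom 8: O, bond orders sum to 2 (valence 2) → 0 H
  atom 9: C, bond orders sum to 1 (valence 4) → 3 H
  atom 10: aromatic c, 2 neighbours → 1 H
  atom 11: aromatic c, 3 neighbours → 0 H
  atom 12: C, bond orders sum to 1 (valence 4) → 3 H
  atom 13: aromatic c, 3 neighbours → 0 H
  atom 14: F (halogen, monovalent) → 0 H
  atom 15: aromatic c, 3 neighbours → 0 H
  atom 16: aromatic c, 3 neighbours → 0 H
  atom 17: O, bond orders sum to 1 (valence 2) → 1 H
Totals → C:13, H:13, F:1, O:3.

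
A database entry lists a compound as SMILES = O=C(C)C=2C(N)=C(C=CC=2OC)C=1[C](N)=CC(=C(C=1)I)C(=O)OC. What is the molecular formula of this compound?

Walk through each heavy atom and fill implicit hydrogens from standard valence (C 4, N 3, O 2, S 2, halogen 1):
  atom 1: O, bond orders sum to 2 (valence 2) → 0 H
  atom 2: C, bond orders sum to 4 (valence 4) → 0 H
  atom 3: C, bond orders sum to 1 (valence 4) → 3 H
  atom 4: C, bond orders sum to 4 (valence 4) → 0 H
  atom 5: C, bond orders sum to 4 (valence 4) → 0 H
  atom 6: N, bond orders sum to 1 (valence 3) → 2 H
  atom 7: C, bond orders sum to 4 (valence 4) → 0 H
  atom 8: C, bond orders sum to 3 (valence 4) → 1 H
  atom 9: C, bond orders sum to 3 (valence 4) → 1 H
  atom 10: C, bond orders sum to 4 (valence 4) → 0 H
  atom 11: O, bond orders sum to 2 (valence 2) → 0 H
  atom 12: C, bond orders sum to 1 (valence 4) → 3 H
  atom 13: C, bond orders sum to 4 (valence 4) → 0 H
  atom 14: C with explicit H count 0
  atom 15: N, bond orders sum to 1 (valence 3) → 2 H
  atom 16: C, bond orders sum to 3 (valence 4) → 1 H
  atom 17: C, bond orders sum to 4 (valence 4) → 0 H
  atom 18: C, bond orders sum to 4 (valence 4) → 0 H
  atom 19: C, bond orders sum to 3 (valence 4) → 1 H
  atom 20: I (halogen, monovalent) → 0 H
  atom 21: C, bond orders sum to 4 (valence 4) → 0 H
  atom 22: O, bond orders sum to 2 (valence 2) → 0 H
  atom 23: O, bond orders sum to 2 (valence 2) → 0 H
  atom 24: C, bond orders sum to 1 (valence 4) → 3 H
Totals → C:17, H:17, I:1, N:2, O:4.

C17H17IN2O4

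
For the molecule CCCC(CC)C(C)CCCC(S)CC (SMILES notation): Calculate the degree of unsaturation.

0

Molecular formula: C14H30S.
DoU = (2C + 2 + N − H − X) / 2, where X is the halogen count and O/S are ignored.
    = (2·14 + 2 + 0 − 30 − 0) / 2 = 0 / 2 = 0.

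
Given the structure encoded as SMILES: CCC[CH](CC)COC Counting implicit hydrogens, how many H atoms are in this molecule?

18

Walk through each heavy atom and fill implicit hydrogens from standard valence (C 4, N 3, O 2, S 2, halogen 1):
  atom 1: C, bond orders sum to 1 (valence 4) → 3 H
  atom 2: C, bond orders sum to 2 (valence 4) → 2 H
  atom 3: C, bond orders sum to 2 (valence 4) → 2 H
  atom 4: C with explicit H count 1
  atom 5: C, bond orders sum to 2 (valence 4) → 2 H
  atom 6: C, bond orders sum to 1 (valence 4) → 3 H
  atom 7: C, bond orders sum to 2 (valence 4) → 2 H
  atom 8: O, bond orders sum to 2 (valence 2) → 0 H
  atom 9: C, bond orders sum to 1 (valence 4) → 3 H
Total hydrogens: 18.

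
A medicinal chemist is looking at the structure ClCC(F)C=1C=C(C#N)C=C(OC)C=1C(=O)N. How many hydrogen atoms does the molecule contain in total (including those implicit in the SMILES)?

10

Walk through each heavy atom and fill implicit hydrogens from standard valence (C 4, N 3, O 2, S 2, halogen 1):
  atom 1: Cl (halogen, monovalent) → 0 H
  atom 2: C, bond orders sum to 2 (valence 4) → 2 H
  atom 3: C, bond orders sum to 3 (valence 4) → 1 H
  atom 4: F (halogen, monovalent) → 0 H
  atom 5: C, bond orders sum to 4 (valence 4) → 0 H
  atom 6: C, bond orders sum to 3 (valence 4) → 1 H
  atom 7: C, bond orders sum to 4 (valence 4) → 0 H
  atom 8: C, bond orders sum to 4 (valence 4) → 0 H
  atom 9: N, bond orders sum to 3 (valence 3) → 0 H
  atom 10: C, bond orders sum to 3 (valence 4) → 1 H
  atom 11: C, bond orders sum to 4 (valence 4) → 0 H
  atom 12: O, bond orders sum to 2 (valence 2) → 0 H
  atom 13: C, bond orders sum to 1 (valence 4) → 3 H
  atom 14: C, bond orders sum to 4 (valence 4) → 0 H
  atom 15: C, bond orders sum to 4 (valence 4) → 0 H
  atom 16: O, bond orders sum to 2 (valence 2) → 0 H
  atom 17: N, bond orders sum to 1 (valence 3) → 2 H
Total hydrogens: 10.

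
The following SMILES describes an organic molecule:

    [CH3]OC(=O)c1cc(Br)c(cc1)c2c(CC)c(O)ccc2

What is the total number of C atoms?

Count every carbon token in the SMILES (each C, including those in ring-closure positions and inside branches).
Carbon count: 16.

16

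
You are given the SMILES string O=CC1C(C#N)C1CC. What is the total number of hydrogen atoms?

Walk through each heavy atom and fill implicit hydrogens from standard valence (C 4, N 3, O 2, S 2, halogen 1):
  atom 1: O, bond orders sum to 2 (valence 2) → 0 H
  atom 2: C, bond orders sum to 3 (valence 4) → 1 H
  atom 3: C, bond orders sum to 3 (valence 4) → 1 H
  atom 4: C, bond orders sum to 3 (valence 4) → 1 H
  atom 5: C, bond orders sum to 4 (valence 4) → 0 H
  atom 6: N, bond orders sum to 3 (valence 3) → 0 H
  atom 7: C, bond orders sum to 3 (valence 4) → 1 H
  atom 8: C, bond orders sum to 2 (valence 4) → 2 H
  atom 9: C, bond orders sum to 1 (valence 4) → 3 H
Total hydrogens: 9.

9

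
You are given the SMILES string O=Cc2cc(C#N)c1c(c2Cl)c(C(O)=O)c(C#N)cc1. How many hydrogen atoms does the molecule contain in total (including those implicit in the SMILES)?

Walk through each heavy atom and fill implicit hydrogens from standard valence (C 4, N 3, O 2, S 2, halogen 1); for lowercase aromatic atoms, an aromatic c carries 1 H when it has two neighbours and 0 H with three, and aromatic n carries 0 H:
  atom 1: O, bond orders sum to 2 (valence 2) → 0 H
  atom 2: C, bond orders sum to 3 (valence 4) → 1 H
  atom 3: aromatic c, 3 neighbours → 0 H
  atom 4: aromatic c, 2 neighbours → 1 H
  atom 5: aromatic c, 3 neighbours → 0 H
  atom 6: C, bond orders sum to 4 (valence 4) → 0 H
  atom 7: N, bond orders sum to 3 (valence 3) → 0 H
  atom 8: aromatic c, 3 neighbours → 0 H
  atom 9: aromatic c, 3 neighbours → 0 H
  atom 10: aromatic c, 3 neighbours → 0 H
  atom 11: Cl (halogen, monovalent) → 0 H
  atom 12: aromatic c, 3 neighbours → 0 H
  atom 13: C, bond orders sum to 4 (valence 4) → 0 H
  atom 14: O, bond orders sum to 1 (valence 2) → 1 H
  atom 15: O, bond orders sum to 2 (valence 2) → 0 H
  atom 16: aromatic c, 3 neighbours → 0 H
  atom 17: C, bond orders sum to 4 (valence 4) → 0 H
  atom 18: N, bond orders sum to 3 (valence 3) → 0 H
  atom 19: aromatic c, 2 neighbours → 1 H
  atom 20: aromatic c, 2 neighbours → 1 H
Total hydrogens: 5.

5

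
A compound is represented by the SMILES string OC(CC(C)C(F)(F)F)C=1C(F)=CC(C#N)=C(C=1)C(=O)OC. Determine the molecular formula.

Walk through each heavy atom and fill implicit hydrogens from standard valence (C 4, N 3, O 2, S 2, halogen 1):
  atom 1: O, bond orders sum to 1 (valence 2) → 1 H
  atom 2: C, bond orders sum to 3 (valence 4) → 1 H
  atom 3: C, bond orders sum to 2 (valence 4) → 2 H
  atom 4: C, bond orders sum to 3 (valence 4) → 1 H
  atom 5: C, bond orders sum to 1 (valence 4) → 3 H
  atom 6: C, bond orders sum to 4 (valence 4) → 0 H
  atom 7: F (halogen, monovalent) → 0 H
  atom 8: F (halogen, monovalent) → 0 H
  atom 9: F (halogen, monovalent) → 0 H
  atom 10: C, bond orders sum to 4 (valence 4) → 0 H
  atom 11: C, bond orders sum to 4 (valence 4) → 0 H
  atom 12: F (halogen, monovalent) → 0 H
  atom 13: C, bond orders sum to 3 (valence 4) → 1 H
  atom 14: C, bond orders sum to 4 (valence 4) → 0 H
  atom 15: C, bond orders sum to 4 (valence 4) → 0 H
  atom 16: N, bond orders sum to 3 (valence 3) → 0 H
  atom 17: C, bond orders sum to 4 (valence 4) → 0 H
  atom 18: C, bond orders sum to 3 (valence 4) → 1 H
  atom 19: C, bond orders sum to 4 (valence 4) → 0 H
  atom 20: O, bond orders sum to 2 (valence 2) → 0 H
  atom 21: O, bond orders sum to 2 (valence 2) → 0 H
  atom 22: C, bond orders sum to 1 (valence 4) → 3 H
Totals → C:14, H:13, F:4, N:1, O:3.

C14H13F4NO3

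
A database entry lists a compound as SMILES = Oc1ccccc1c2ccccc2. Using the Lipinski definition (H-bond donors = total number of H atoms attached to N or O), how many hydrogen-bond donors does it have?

Donors: find every N or O and count the H atoms it carries.
  atom 1 (O): bond orders sum to 1 → 1 H
Lipinski HBD = 1.

1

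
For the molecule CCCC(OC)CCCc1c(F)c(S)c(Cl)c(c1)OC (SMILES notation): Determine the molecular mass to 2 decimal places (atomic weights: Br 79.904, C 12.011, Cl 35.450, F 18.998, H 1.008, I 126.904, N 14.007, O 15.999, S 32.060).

320.85 g/mol

First, the molecular formula is C15H22ClFO2S (counting implicit H from valence).
  C: 15 × 12.011 = 180.165
  Cl: 1 × 35.450 = 35.450
  F: 1 × 18.998 = 18.998
  H: 22 × 1.008 = 22.176
  O: 2 × 15.999 = 31.998
  S: 1 × 32.060 = 32.060
Sum: 15×12.011 + 1×35.450 + 1×18.998 + 22×1.008 + 2×15.999 + 1×32.060 = 320.847 → 320.85 g/mol.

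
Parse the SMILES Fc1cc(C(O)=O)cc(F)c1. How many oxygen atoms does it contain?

2

Scan the SMILES for O atoms (remember two-letter symbols like Cl and Br are single atoms).
Oxygen count: 2.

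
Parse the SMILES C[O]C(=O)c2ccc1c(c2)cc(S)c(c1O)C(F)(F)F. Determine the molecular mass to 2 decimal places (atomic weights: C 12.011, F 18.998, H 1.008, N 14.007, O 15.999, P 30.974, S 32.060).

First, the molecular formula is C13H9F3O3S (counting implicit H from valence).
  C: 13 × 12.011 = 156.143
  F: 3 × 18.998 = 56.994
  H: 9 × 1.008 = 9.072
  O: 3 × 15.999 = 47.997
  S: 1 × 32.060 = 32.060
Sum: 13×12.011 + 3×18.998 + 9×1.008 + 3×15.999 + 1×32.060 = 302.266 → 302.27 g/mol.

302.27 g/mol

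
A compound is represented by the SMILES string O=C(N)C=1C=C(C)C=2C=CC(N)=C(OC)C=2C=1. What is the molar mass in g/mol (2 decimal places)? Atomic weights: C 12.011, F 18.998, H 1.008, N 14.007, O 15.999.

First, the molecular formula is C13H14N2O2 (counting implicit H from valence).
  C: 13 × 12.011 = 156.143
  H: 14 × 1.008 = 14.112
  N: 2 × 14.007 = 28.014
  O: 2 × 15.999 = 31.998
Sum: 13×12.011 + 14×1.008 + 2×14.007 + 2×15.999 = 230.267 → 230.27 g/mol.

230.27 g/mol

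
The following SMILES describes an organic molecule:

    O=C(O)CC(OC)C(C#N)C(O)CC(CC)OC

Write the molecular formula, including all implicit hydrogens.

C12H21NO5

Walk through each heavy atom and fill implicit hydrogens from standard valence (C 4, N 3, O 2, S 2, halogen 1):
  atom 1: O, bond orders sum to 2 (valence 2) → 0 H
  atom 2: C, bond orders sum to 4 (valence 4) → 0 H
  atom 3: O, bond orders sum to 1 (valence 2) → 1 H
  atom 4: C, bond orders sum to 2 (valence 4) → 2 H
  atom 5: C, bond orders sum to 3 (valence 4) → 1 H
  atom 6: O, bond orders sum to 2 (valence 2) → 0 H
  atom 7: C, bond orders sum to 1 (valence 4) → 3 H
  atom 8: C, bond orders sum to 3 (valence 4) → 1 H
  atom 9: C, bond orders sum to 4 (valence 4) → 0 H
  atom 10: N, bond orders sum to 3 (valence 3) → 0 H
  atom 11: C, bond orders sum to 3 (valence 4) → 1 H
  atom 12: O, bond orders sum to 1 (valence 2) → 1 H
  atom 13: C, bond orders sum to 2 (valence 4) → 2 H
  atom 14: C, bond orders sum to 3 (valence 4) → 1 H
  atom 15: C, bond orders sum to 2 (valence 4) → 2 H
  atom 16: C, bond orders sum to 1 (valence 4) → 3 H
  atom 17: O, bond orders sum to 2 (valence 2) → 0 H
  atom 18: C, bond orders sum to 1 (valence 4) → 3 H
Totals → C:12, H:21, N:1, O:5.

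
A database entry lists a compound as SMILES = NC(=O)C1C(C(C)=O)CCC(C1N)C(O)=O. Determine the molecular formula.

Walk through each heavy atom and fill implicit hydrogens from standard valence (C 4, N 3, O 2, S 2, halogen 1):
  atom 1: N, bond orders sum to 1 (valence 3) → 2 H
  atom 2: C, bond orders sum to 4 (valence 4) → 0 H
  atom 3: O, bond orders sum to 2 (valence 2) → 0 H
  atom 4: C, bond orders sum to 3 (valence 4) → 1 H
  atom 5: C, bond orders sum to 3 (valence 4) → 1 H
  atom 6: C, bond orders sum to 4 (valence 4) → 0 H
  atom 7: C, bond orders sum to 1 (valence 4) → 3 H
  atom 8: O, bond orders sum to 2 (valence 2) → 0 H
  atom 9: C, bond orders sum to 2 (valence 4) → 2 H
  atom 10: C, bond orders sum to 2 (valence 4) → 2 H
  atom 11: C, bond orders sum to 3 (valence 4) → 1 H
  atom 12: C, bond orders sum to 3 (valence 4) → 1 H
  atom 13: N, bond orders sum to 1 (valence 3) → 2 H
  atom 14: C, bond orders sum to 4 (valence 4) → 0 H
  atom 15: O, bond orders sum to 1 (valence 2) → 1 H
  atom 16: O, bond orders sum to 2 (valence 2) → 0 H
Totals → C:10, H:16, N:2, O:4.
In Hill order: C10H16N2O4.

C10H16N2O4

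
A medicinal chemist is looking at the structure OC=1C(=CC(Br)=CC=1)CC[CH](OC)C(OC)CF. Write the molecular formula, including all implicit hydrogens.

Walk through each heavy atom and fill implicit hydrogens from standard valence (C 4, N 3, O 2, S 2, halogen 1):
  atom 1: O, bond orders sum to 1 (valence 2) → 1 H
  atom 2: C, bond orders sum to 4 (valence 4) → 0 H
  atom 3: C, bond orders sum to 4 (valence 4) → 0 H
  atom 4: C, bond orders sum to 3 (valence 4) → 1 H
  atom 5: C, bond orders sum to 4 (valence 4) → 0 H
  atom 6: Br (halogen, monovalent) → 0 H
  atom 7: C, bond orders sum to 3 (valence 4) → 1 H
  atom 8: C, bond orders sum to 3 (valence 4) → 1 H
  atom 9: C, bond orders sum to 2 (valence 4) → 2 H
  atom 10: C, bond orders sum to 2 (valence 4) → 2 H
  atom 11: C with explicit H count 1
  atom 12: O, bond orders sum to 2 (valence 2) → 0 H
  atom 13: C, bond orders sum to 1 (valence 4) → 3 H
  atom 14: C, bond orders sum to 3 (valence 4) → 1 H
  atom 15: O, bond orders sum to 2 (valence 2) → 0 H
  atom 16: C, bond orders sum to 1 (valence 4) → 3 H
  atom 17: C, bond orders sum to 2 (valence 4) → 2 H
  atom 18: F (halogen, monovalent) → 0 H
Totals → C:13, H:18, Br:1, F:1, O:3.
In Hill order: C13H18BrFO3.

C13H18BrFO3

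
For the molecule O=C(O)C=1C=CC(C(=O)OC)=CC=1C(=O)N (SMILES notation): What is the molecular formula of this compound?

C10H9NO5

Walk through each heavy atom and fill implicit hydrogens from standard valence (C 4, N 3, O 2, S 2, halogen 1):
  atom 1: O, bond orders sum to 2 (valence 2) → 0 H
  atom 2: C, bond orders sum to 4 (valence 4) → 0 H
  atom 3: O, bond orders sum to 1 (valence 2) → 1 H
  atom 4: C, bond orders sum to 4 (valence 4) → 0 H
  atom 5: C, bond orders sum to 3 (valence 4) → 1 H
  atom 6: C, bond orders sum to 3 (valence 4) → 1 H
  atom 7: C, bond orders sum to 4 (valence 4) → 0 H
  atom 8: C, bond orders sum to 4 (valence 4) → 0 H
  atom 9: O, bond orders sum to 2 (valence 2) → 0 H
  atom 10: O, bond orders sum to 2 (valence 2) → 0 H
  atom 11: C, bond orders sum to 1 (valence 4) → 3 H
  atom 12: C, bond orders sum to 3 (valence 4) → 1 H
  atom 13: C, bond orders sum to 4 (valence 4) → 0 H
  atom 14: C, bond orders sum to 4 (valence 4) → 0 H
  atom 15: O, bond orders sum to 2 (valence 2) → 0 H
  atom 16: N, bond orders sum to 1 (valence 3) → 2 H
Totals → C:10, H:9, N:1, O:5.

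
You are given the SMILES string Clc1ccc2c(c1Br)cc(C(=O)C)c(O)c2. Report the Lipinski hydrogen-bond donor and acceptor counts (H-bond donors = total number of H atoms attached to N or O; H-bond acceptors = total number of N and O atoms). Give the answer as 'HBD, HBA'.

1, 2

Donors: find every N or O and count the H atoms it carries.
  atom 12 (O): bond orders sum to 2 → 0 H
  atom 15 (O): bond orders sum to 1 → 1 H
Lipinski HBD = 1.
Acceptors: N atoms = 0, O atoms = 2 → HBA = 2.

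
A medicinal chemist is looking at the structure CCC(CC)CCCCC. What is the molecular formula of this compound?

C10H22

Walk through each heavy atom and fill implicit hydrogens from standard valence (C 4, N 3, O 2, S 2, halogen 1):
  atom 1: C, bond orders sum to 1 (valence 4) → 3 H
  atom 2: C, bond orders sum to 2 (valence 4) → 2 H
  atom 3: C, bond orders sum to 3 (valence 4) → 1 H
  atom 4: C, bond orders sum to 2 (valence 4) → 2 H
  atom 5: C, bond orders sum to 1 (valence 4) → 3 H
  atom 6: C, bond orders sum to 2 (valence 4) → 2 H
  atom 7: C, bond orders sum to 2 (valence 4) → 2 H
  atom 8: C, bond orders sum to 2 (valence 4) → 2 H
  atom 9: C, bond orders sum to 2 (valence 4) → 2 H
  atom 10: C, bond orders sum to 1 (valence 4) → 3 H
Totals → C:10, H:22.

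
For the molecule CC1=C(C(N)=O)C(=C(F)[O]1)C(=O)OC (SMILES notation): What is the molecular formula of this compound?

Walk through each heavy atom and fill implicit hydrogens from standard valence (C 4, N 3, O 2, S 2, halogen 1):
  atom 1: C, bond orders sum to 1 (valence 4) → 3 H
  atom 2: C, bond orders sum to 4 (valence 4) → 0 H
  atom 3: C, bond orders sum to 4 (valence 4) → 0 H
  atom 4: C, bond orders sum to 4 (valence 4) → 0 H
  atom 5: N, bond orders sum to 1 (valence 3) → 2 H
  atom 6: O, bond orders sum to 2 (valence 2) → 0 H
  atom 7: C, bond orders sum to 4 (valence 4) → 0 H
  atom 8: C, bond orders sum to 4 (valence 4) → 0 H
  atom 9: F (halogen, monovalent) → 0 H
  atom 10: O with explicit H count 0
  atom 11: C, bond orders sum to 4 (valence 4) → 0 H
  atom 12: O, bond orders sum to 2 (valence 2) → 0 H
  atom 13: O, bond orders sum to 2 (valence 2) → 0 H
  atom 14: C, bond orders sum to 1 (valence 4) → 3 H
Totals → C:8, H:8, F:1, N:1, O:4.
In Hill order: C8H8FNO4.

C8H8FNO4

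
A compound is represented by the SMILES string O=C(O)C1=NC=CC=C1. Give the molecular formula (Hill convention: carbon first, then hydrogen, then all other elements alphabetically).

C6H5NO2

Walk through each heavy atom and fill implicit hydrogens from standard valence (C 4, N 3, O 2, S 2, halogen 1):
  atom 1: O, bond orders sum to 2 (valence 2) → 0 H
  atom 2: C, bond orders sum to 4 (valence 4) → 0 H
  atom 3: O, bond orders sum to 1 (valence 2) → 1 H
  atom 4: C, bond orders sum to 4 (valence 4) → 0 H
  atom 5: N, bond orders sum to 3 (valence 3) → 0 H
  atom 6: C, bond orders sum to 3 (valence 4) → 1 H
  atom 7: C, bond orders sum to 3 (valence 4) → 1 H
  atom 8: C, bond orders sum to 3 (valence 4) → 1 H
  atom 9: C, bond orders sum to 3 (valence 4) → 1 H
Totals → C:6, H:5, N:1, O:2.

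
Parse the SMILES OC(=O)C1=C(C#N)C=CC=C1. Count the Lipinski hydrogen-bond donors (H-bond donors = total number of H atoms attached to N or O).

Donors: find every N or O and count the H atoms it carries.
  atom 1 (O): bond orders sum to 1 → 1 H
  atom 3 (O): bond orders sum to 2 → 0 H
  atom 7 (N): bond orders sum to 3 → 0 H
Lipinski HBD = 1.

1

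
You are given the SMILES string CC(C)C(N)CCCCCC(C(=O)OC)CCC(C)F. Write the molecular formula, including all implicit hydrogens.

Walk through each heavy atom and fill implicit hydrogens from standard valence (C 4, N 3, O 2, S 2, halogen 1):
  atom 1: C, bond orders sum to 1 (valence 4) → 3 H
  atom 2: C, bond orders sum to 3 (valence 4) → 1 H
  atom 3: C, bond orders sum to 1 (valence 4) → 3 H
  atom 4: C, bond orders sum to 3 (valence 4) → 1 H
  atom 5: N, bond orders sum to 1 (valence 3) → 2 H
  atom 6: C, bond orders sum to 2 (valence 4) → 2 H
  atom 7: C, bond orders sum to 2 (valence 4) → 2 H
  atom 8: C, bond orders sum to 2 (valence 4) → 2 H
  atom 9: C, bond orders sum to 2 (valence 4) → 2 H
  atom 10: C, bond orders sum to 2 (valence 4) → 2 H
  atom 11: C, bond orders sum to 3 (valence 4) → 1 H
  atom 12: C, bond orders sum to 4 (valence 4) → 0 H
  atom 13: O, bond orders sum to 2 (valence 2) → 0 H
  atom 14: O, bond orders sum to 2 (valence 2) → 0 H
  atom 15: C, bond orders sum to 1 (valence 4) → 3 H
  atom 16: C, bond orders sum to 2 (valence 4) → 2 H
  atom 17: C, bond orders sum to 2 (valence 4) → 2 H
  atom 18: C, bond orders sum to 3 (valence 4) → 1 H
  atom 19: C, bond orders sum to 1 (valence 4) → 3 H
  atom 20: F (halogen, monovalent) → 0 H
Totals → C:16, H:32, F:1, N:1, O:2.
In Hill order: C16H32FNO2.

C16H32FNO2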